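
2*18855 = 37710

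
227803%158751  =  69052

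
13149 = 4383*3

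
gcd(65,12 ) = 1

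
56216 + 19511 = 75727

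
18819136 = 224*84014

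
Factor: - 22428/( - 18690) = 6/5 = 2^1 * 3^1*5^( - 1 ) 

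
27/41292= 3/4588= 0.00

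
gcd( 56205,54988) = 1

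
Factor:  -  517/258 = - 2^( - 1 )*3^ (  -  1)*11^1*43^(  -  1)*47^1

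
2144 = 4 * 536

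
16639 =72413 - 55774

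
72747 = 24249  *3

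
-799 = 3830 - 4629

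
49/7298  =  49/7298 =0.01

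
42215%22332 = 19883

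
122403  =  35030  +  87373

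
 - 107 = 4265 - 4372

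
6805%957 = 106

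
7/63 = 1/9 = 0.11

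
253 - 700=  - 447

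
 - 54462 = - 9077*6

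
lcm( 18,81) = 162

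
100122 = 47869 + 52253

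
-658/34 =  - 329/17 = -19.35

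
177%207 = 177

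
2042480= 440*4642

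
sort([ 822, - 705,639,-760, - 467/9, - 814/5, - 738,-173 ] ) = [ -760, - 738, - 705  ,  -  173, - 814/5,-467/9,639,822 ]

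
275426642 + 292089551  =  567516193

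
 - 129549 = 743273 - 872822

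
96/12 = 8 = 8.00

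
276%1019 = 276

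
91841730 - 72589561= 19252169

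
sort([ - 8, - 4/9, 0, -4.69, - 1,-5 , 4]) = [ - 8 , - 5, - 4.69,-1, - 4/9, 0,4] 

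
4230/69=61 + 7/23 = 61.30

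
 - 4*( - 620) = 2480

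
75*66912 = 5018400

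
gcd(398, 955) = 1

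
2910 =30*97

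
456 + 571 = 1027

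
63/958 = 63/958  =  0.07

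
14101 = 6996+7105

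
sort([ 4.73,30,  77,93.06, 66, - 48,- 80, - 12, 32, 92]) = [ - 80, - 48, -12,4.73,30,32,66 , 77, 92, 93.06]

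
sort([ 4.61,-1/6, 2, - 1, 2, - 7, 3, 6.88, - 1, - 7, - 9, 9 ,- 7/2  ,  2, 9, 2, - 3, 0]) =[ - 9,  -  7 , - 7 , - 7/2,  -  3, - 1  , - 1,  -  1/6, 0, 2, 2,2,2,3, 4.61,6.88,9 , 9]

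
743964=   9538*78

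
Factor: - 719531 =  - 157^1*4583^1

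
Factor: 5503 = 5503^1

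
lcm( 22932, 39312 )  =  275184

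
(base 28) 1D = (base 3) 1112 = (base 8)51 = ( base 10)41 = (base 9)45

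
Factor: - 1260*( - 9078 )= 11438280 = 2^3*3^3 * 5^1*7^1*17^1 *89^1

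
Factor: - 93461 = - 19^1 * 4919^1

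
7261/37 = 7261/37=   196.24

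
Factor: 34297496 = 2^3*4287187^1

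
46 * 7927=364642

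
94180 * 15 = 1412700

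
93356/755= 123 + 491/755 = 123.65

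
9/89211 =3/29737=0.00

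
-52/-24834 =26/12417 = 0.00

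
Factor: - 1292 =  - 2^2 * 17^1*19^1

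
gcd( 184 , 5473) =1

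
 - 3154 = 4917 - 8071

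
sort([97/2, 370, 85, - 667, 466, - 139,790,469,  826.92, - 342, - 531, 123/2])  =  [-667, -531, - 342,  -  139, 97/2, 123/2, 85 , 370,466,469,790,826.92]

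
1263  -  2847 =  - 1584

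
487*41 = 19967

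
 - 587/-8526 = 587/8526 =0.07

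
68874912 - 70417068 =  - 1542156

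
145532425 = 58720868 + 86811557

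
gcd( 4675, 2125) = 425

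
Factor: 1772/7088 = 2^( - 2) = 1/4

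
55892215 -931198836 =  - 875306621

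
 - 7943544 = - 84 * 94566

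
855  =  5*171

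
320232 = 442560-122328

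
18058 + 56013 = 74071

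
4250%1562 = 1126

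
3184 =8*398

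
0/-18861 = 0/1 = -0.00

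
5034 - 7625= - 2591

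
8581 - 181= 8400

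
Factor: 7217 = 7^1*1031^1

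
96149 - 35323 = 60826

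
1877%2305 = 1877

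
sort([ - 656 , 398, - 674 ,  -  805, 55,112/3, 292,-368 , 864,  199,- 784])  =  [  -  805, - 784, - 674,  -  656,-368,112/3,55,  199,  292,398, 864 ]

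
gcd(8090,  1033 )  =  1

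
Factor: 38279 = 101^1*379^1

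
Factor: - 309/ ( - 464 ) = 2^(-4)*3^1 * 29^( - 1 ) *103^1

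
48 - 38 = 10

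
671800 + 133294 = 805094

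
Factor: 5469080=2^3*5^1*136727^1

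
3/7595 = 3/7595 = 0.00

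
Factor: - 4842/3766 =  - 9/7= - 3^2*7^(  -  1 ) 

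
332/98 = 3 + 19/49 = 3.39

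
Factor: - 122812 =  - 2^2*30703^1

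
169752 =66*2572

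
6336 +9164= 15500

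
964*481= 463684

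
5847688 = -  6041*( - 968) 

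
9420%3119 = 63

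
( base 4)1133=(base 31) 32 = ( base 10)95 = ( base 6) 235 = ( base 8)137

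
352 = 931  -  579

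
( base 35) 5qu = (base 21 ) G09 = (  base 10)7065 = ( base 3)100200200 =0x1b99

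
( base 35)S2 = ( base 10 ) 982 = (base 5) 12412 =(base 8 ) 1726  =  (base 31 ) 10l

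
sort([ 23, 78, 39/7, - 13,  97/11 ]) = [-13, 39/7, 97/11, 23,  78 ] 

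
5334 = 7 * 762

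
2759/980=2759/980 =2.82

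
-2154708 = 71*( - 30348)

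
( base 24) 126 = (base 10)630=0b1001110110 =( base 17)231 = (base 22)16E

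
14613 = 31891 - 17278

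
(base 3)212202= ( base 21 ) 19b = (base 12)455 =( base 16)281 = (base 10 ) 641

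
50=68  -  18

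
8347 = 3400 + 4947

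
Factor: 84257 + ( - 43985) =40272  =  2^4*3^1 * 839^1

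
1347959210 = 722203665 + 625755545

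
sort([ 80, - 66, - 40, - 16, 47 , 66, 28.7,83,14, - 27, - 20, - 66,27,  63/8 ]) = [ -66,- 66, - 40, - 27, - 20,-16,63/8,14,27,28.7,47, 66,80, 83]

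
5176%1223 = 284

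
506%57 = 50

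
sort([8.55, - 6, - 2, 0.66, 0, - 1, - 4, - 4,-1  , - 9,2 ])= [ - 9, - 6, - 4, - 4 , - 2 , - 1 , - 1 , 0, 0.66, 2, 8.55 ]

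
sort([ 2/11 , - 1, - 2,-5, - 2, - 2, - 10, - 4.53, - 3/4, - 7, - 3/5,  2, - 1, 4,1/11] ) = [ - 10 , - 7, - 5, - 4.53, - 2, - 2, - 2,-1 , - 1, -3/4, - 3/5 , 1/11, 2/11,  2, 4]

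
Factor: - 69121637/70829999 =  - 13^1*1097^( - 1 )*64567^ ( - 1 )*5317049^1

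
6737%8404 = 6737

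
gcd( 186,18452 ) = 2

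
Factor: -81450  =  -2^1 *3^2*5^2*181^1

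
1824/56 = 32 + 4/7 = 32.57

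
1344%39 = 18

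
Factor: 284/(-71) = - 4= - 2^2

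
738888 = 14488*51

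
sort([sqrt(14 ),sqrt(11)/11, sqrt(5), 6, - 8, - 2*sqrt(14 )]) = [ - 8  , - 2*sqrt(14) , sqrt( 11 )/11,  sqrt(5),sqrt( 14), 6 ]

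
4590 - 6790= - 2200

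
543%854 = 543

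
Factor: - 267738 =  - 2^1*3^1*44623^1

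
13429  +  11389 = 24818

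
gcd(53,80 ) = 1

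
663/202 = 3 + 57/202 = 3.28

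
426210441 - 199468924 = 226741517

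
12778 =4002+8776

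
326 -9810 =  - 9484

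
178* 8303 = 1477934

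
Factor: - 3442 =-2^1* 1721^1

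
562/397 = 562/397  =  1.42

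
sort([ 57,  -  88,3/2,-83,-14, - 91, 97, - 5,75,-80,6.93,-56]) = [ - 91,-88, - 83,-80, - 56, - 14, - 5, 3/2,6.93,57,75,97]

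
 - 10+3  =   - 7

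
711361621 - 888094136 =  -176732515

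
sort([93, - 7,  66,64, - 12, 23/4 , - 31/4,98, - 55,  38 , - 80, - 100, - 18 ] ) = [ - 100, - 80, - 55, - 18, - 12, - 31/4, - 7,23/4,38, 64, 66,  93,  98]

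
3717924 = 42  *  88522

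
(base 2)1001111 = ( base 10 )79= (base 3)2221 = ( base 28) 2n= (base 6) 211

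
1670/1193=1 + 477/1193 = 1.40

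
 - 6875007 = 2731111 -9606118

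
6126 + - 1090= 5036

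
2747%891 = 74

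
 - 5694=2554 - 8248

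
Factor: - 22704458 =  - 2^1*7^1*37^1*53^1*827^1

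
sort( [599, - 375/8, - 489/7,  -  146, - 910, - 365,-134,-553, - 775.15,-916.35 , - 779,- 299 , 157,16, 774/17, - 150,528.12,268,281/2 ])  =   [ - 916.35, - 910, - 779, - 775.15,-553,-365, - 299, - 150 , - 146, - 134, - 489/7, - 375/8,16 , 774/17, 281/2,157,268,  528.12 , 599 ] 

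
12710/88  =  144 + 19/44 = 144.43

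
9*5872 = 52848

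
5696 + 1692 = 7388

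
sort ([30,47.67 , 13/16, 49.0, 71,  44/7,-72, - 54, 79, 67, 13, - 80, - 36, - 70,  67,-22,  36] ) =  [ - 80, - 72,  -  70,-54, - 36, -22,13/16, 44/7,13,30,  36, 47.67,49.0,  67,67, 71 , 79 ]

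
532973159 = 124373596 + 408599563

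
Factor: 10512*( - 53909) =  - 2^4*3^2*31^1*37^1*47^1 * 73^1 = -  566691408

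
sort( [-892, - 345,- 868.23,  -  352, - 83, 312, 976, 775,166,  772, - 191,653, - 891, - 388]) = [  -  892,-891 , - 868.23,-388,-352, - 345,  -  191,-83, 166, 312,653, 772,775, 976] 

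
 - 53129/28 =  - 1898  +  15/28=-1897.46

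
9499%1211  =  1022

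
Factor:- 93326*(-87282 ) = 8145679932 = 2^2*3^2*13^1*373^1*46663^1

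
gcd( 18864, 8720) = 16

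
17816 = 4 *4454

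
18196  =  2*9098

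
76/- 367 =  - 76/367 =-  0.21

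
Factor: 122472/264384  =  2^( -3)*3^2*7^1 * 17^( - 1) = 63/136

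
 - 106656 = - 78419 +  - 28237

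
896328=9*99592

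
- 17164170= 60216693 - 77380863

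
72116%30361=11394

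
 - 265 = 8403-8668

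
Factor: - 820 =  - 2^2*5^1*41^1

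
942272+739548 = 1681820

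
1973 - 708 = 1265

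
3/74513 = 3/74513   =  0.00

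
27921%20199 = 7722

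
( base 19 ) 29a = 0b1110000111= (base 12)633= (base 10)903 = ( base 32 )s7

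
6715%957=16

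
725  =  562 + 163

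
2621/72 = 2621/72 = 36.40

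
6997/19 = 6997/19 = 368.26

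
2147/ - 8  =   - 269 + 5/8  =  - 268.38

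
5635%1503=1126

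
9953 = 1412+8541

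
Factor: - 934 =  - 2^1*467^1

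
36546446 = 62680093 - 26133647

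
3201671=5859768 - 2658097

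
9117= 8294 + 823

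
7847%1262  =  275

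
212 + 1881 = 2093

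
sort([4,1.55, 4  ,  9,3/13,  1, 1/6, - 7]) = [ - 7, 1/6,3/13, 1, 1.55,4,  4,9 ]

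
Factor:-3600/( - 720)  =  5^1=5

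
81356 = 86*946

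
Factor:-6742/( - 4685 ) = 2^1 * 5^( - 1 ) * 937^( - 1)*3371^1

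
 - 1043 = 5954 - 6997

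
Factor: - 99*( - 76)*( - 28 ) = -2^4*3^2*7^1*11^1*19^1  =  - 210672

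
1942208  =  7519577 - 5577369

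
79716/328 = 19929/82 = 243.04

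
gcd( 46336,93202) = 2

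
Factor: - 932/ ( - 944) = 233/236  =  2^(  -  2)* 59^( - 1 ) *233^1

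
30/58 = 15/29 = 0.52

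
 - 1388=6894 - 8282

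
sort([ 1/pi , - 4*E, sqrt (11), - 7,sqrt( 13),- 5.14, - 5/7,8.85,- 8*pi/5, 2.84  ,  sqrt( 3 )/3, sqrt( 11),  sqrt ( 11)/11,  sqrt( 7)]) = [ - 4*E, - 7 , - 5.14,  -  8*pi/5, - 5/7, sqrt( 11 ) /11, 1/pi,  sqrt( 3) /3, sqrt ( 7),  2.84, sqrt( 11), sqrt( 11 ), sqrt( 13), 8.85]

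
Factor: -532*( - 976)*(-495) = -2^6*3^2*5^1*7^1*11^1*19^1*61^1  =  -  257019840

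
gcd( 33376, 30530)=2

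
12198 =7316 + 4882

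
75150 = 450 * 167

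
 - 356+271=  - 85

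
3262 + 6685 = 9947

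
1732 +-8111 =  - 6379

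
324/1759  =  324/1759 = 0.18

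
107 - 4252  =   - 4145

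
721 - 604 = 117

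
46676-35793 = 10883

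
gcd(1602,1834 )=2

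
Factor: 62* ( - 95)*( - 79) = 465310  =  2^1*5^1*19^1* 31^1*79^1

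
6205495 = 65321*95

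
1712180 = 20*85609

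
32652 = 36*907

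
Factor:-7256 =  - 2^3*907^1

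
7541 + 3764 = 11305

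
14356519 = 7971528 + 6384991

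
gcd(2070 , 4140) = 2070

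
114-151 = - 37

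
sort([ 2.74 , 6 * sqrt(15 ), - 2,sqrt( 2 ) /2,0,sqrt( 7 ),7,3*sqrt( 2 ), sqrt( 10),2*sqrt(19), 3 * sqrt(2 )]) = [ - 2,0,sqrt( 2 ) /2,  sqrt ( 7),2.74,sqrt(10),3*sqrt(2 ),3*sqrt( 2 ),7 , 2*sqrt( 19), 6*sqrt( 15) ] 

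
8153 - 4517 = 3636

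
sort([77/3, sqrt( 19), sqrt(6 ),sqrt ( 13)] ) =[ sqrt( 6 ), sqrt(13),sqrt(19),77/3 ]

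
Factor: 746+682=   1428= 2^2 * 3^1*7^1*17^1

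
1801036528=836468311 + 964568217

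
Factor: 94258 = 2^1 * 47129^1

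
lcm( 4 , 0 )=0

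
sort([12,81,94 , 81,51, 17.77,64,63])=[ 12, 17.77,51, 63,  64, 81,81, 94 ]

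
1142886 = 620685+522201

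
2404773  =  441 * 5453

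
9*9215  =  82935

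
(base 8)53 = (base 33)1a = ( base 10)43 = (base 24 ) 1J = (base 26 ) 1H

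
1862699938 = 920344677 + 942355261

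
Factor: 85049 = 85049^1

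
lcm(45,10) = 90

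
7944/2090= 3 + 837/1045=3.80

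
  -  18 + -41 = - 59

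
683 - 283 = 400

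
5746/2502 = 2873/1251 = 2.30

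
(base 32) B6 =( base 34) ai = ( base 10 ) 358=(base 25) e8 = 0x166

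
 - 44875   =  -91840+46965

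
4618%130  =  68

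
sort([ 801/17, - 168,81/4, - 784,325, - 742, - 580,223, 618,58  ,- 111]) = [ - 784 ,-742 , - 580, - 168, - 111,81/4,801/17,  58, 223,325, 618 ]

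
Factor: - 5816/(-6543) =2^3*3^( - 2 ) = 8/9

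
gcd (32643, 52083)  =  81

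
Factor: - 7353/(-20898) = 19/54=2^( - 1 )*3^(-3) * 19^1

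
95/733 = 95/733   =  0.13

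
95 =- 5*( - 19) 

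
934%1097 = 934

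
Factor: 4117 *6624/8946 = 1515056/497=   2^4*7^(-1 )*23^2*71^( - 1)*179^1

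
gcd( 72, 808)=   8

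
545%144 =113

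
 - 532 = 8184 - 8716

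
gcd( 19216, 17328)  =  16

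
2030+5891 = 7921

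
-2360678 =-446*5293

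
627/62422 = 627/62422= 0.01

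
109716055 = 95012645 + 14703410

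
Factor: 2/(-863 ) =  - 2^1*863^( - 1)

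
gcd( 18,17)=1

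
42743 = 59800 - 17057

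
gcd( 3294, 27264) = 6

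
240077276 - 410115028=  - 170037752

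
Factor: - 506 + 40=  - 466 =- 2^1*233^1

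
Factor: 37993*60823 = 7^1*8689^1*37993^1=   2310848239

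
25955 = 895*29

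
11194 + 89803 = 100997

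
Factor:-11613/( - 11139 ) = 49/47 = 7^2*47^ ( - 1) 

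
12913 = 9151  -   - 3762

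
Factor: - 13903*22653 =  - 3^3 *839^1 * 13903^1=   - 314944659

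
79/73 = 79/73=1.08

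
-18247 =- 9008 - 9239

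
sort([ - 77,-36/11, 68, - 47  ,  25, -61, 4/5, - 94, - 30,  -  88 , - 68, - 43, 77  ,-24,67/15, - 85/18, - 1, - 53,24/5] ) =[ - 94,-88, - 77,- 68, - 61,-53, - 47, - 43, - 30,-24,-85/18, - 36/11,- 1, 4/5 , 67/15, 24/5,25, 68, 77]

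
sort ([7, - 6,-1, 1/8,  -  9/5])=[- 6, - 9/5, - 1,  1/8,7 ] 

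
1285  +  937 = 2222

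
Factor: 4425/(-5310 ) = - 2^(-1)*3^( - 1 ) * 5^1 = -5/6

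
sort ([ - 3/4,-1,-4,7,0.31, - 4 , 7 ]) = [-4, - 4, - 1, - 3/4, 0.31, 7,7 ] 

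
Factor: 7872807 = 3^1*2624269^1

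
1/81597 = 1/81597 = 0.00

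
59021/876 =67 + 329/876 = 67.38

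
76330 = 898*85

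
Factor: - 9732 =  - 2^2*3^1*811^1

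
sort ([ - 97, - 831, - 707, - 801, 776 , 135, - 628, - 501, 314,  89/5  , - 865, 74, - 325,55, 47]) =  [ - 865, - 831, - 801,-707,-628 , - 501, - 325, - 97,89/5,47,55,74,  135, 314,776] 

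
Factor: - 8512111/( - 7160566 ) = 2^(-1 )*7^( - 2 )*31^(-1)*2357^( - 1 ) * 8512111^1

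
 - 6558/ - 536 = 3279/268 = 12.24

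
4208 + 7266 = 11474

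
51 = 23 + 28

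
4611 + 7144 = 11755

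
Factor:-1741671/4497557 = -3^2*431^1*449^1 * 1301^(- 1)*3457^(-1)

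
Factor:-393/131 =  - 3 = -3^1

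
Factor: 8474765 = 5^1*13^1*241^1*541^1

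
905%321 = 263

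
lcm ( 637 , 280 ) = 25480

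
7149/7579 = 7149/7579 = 0.94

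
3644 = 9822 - 6178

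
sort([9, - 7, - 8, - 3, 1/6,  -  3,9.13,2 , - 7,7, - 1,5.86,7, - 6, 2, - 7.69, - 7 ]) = [ - 8, - 7.69, - 7, - 7, - 7, - 6, - 3, - 3, - 1,1/6, 2,2, 5.86,7, 7,9,9.13]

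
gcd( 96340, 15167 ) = 1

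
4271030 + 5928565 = 10199595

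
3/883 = 3/883 = 0.00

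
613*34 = 20842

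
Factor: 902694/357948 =923/366  =  2^(- 1 )*3^( - 1) *13^1*61^(-1)*71^1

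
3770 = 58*65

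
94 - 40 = 54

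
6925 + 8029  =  14954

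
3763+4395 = 8158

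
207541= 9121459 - 8913918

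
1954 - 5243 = -3289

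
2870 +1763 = 4633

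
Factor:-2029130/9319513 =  - 2^1*5^1*7^( - 1) * 29^1*431^( - 1 ) * 3089^(  -  1 )*6997^1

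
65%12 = 5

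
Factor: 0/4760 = 0   =  0^1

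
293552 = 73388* 4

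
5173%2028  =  1117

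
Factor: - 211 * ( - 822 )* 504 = 2^4*3^3*7^1*137^1 * 211^1 = 87414768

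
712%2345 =712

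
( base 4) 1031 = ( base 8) 115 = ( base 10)77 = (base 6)205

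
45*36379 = 1637055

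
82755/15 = 5517 = 5517.00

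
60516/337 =179 + 193/337 = 179.57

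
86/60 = 43/30 = 1.43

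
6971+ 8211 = 15182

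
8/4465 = 8/4465=0.00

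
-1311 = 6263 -7574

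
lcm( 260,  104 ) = 520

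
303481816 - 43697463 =259784353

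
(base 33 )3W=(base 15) 8B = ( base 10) 131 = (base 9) 155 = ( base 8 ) 203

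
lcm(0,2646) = 0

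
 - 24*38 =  - 912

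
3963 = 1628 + 2335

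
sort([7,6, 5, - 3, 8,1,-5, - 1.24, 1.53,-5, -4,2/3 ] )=[ - 5,-5  ,-4,-3, - 1.24,  2/3,1,1.53,5,  6, 7,8] 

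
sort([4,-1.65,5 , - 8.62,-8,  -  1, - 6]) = [- 8.62, - 8, - 6,-1.65 ,  -  1,4,5]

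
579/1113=193/371 = 0.52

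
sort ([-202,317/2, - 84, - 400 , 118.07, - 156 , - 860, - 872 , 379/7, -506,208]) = [-872, - 860,-506,-400, - 202,  -  156, -84,379/7 , 118.07,317/2,208]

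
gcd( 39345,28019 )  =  1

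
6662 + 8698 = 15360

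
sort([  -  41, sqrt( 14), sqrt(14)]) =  [-41,sqrt( 14),  sqrt(14)] 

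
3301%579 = 406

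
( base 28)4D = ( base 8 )175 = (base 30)45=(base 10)125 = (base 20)65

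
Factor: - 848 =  - 2^4*53^1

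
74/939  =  74/939 = 0.08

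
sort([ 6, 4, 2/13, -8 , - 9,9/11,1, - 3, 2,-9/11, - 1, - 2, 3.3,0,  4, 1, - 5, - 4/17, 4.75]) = [ - 9,-8,  -  5,-3, - 2, - 1, - 9/11,- 4/17, 0, 2/13, 9/11, 1, 1, 2, 3.3, 4,4,4.75, 6] 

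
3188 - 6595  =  -3407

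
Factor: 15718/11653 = 58/43  =  2^1 * 29^1*43^(  -  1) 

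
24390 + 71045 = 95435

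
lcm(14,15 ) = 210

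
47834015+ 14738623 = 62572638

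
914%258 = 140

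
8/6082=4/3041  =  0.00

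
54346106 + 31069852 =85415958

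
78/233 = 78/233  =  0.33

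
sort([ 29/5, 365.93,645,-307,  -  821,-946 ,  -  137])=[ - 946,-821, - 307,-137,29/5, 365.93,  645]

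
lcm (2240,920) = 51520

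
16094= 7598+8496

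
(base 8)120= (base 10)80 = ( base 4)1100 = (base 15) 55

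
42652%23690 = 18962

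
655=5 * 131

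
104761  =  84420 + 20341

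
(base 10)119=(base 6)315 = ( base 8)167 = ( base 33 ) 3k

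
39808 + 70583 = 110391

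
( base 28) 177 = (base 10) 987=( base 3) 1100120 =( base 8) 1733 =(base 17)371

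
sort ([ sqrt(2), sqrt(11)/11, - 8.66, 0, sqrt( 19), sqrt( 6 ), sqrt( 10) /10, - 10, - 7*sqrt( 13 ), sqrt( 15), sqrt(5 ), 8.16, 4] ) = [ - 7 * sqrt ( 13), - 10,- 8.66, 0,  sqrt( 11 )/11, sqrt( 10 ) /10,sqrt(2), sqrt(5),sqrt( 6),sqrt( 15),4,  sqrt(19), 8.16 ] 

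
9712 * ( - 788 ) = - 7653056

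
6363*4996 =31789548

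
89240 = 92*970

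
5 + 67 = 72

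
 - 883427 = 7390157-8273584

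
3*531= 1593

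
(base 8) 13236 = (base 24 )A16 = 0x169E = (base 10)5790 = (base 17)130A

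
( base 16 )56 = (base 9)105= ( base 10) 86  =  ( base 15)5B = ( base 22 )3K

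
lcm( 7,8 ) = 56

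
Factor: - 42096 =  - 2^4*3^1*877^1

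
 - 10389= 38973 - 49362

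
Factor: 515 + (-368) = 147 = 3^1 *7^2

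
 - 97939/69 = -1420+41/69 = - 1419.41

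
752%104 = 24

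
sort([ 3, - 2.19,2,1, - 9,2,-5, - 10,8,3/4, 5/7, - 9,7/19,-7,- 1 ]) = [ - 10,-9 , - 9, - 7,-5,-2.19,-1,7/19,5/7,3/4, 1,2, 2,3, 8 ]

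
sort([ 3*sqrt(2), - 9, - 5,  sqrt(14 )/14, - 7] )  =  [ - 9, - 7,-5, sqrt( 14 ) /14, 3 *sqrt(2 )] 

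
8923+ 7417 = 16340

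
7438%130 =28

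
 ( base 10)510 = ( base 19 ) 17G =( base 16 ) 1FE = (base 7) 1326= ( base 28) i6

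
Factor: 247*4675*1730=1997674250= 2^1*5^3 *11^1*13^1 * 17^1*19^1* 173^1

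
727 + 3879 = 4606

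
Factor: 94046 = 2^1*59^1*797^1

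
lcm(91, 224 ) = 2912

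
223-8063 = - 7840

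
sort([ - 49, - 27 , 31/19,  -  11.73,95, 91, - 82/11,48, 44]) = [-49,  -  27, - 11.73, - 82/11, 31/19, 44, 48, 91, 95 ]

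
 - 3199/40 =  - 80 + 1/40 = - 79.97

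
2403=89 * 27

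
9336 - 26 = 9310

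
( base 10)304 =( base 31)9p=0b100110000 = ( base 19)G0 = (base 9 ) 367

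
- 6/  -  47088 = 1/7848 = 0.00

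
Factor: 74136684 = 2^2 * 3^1*6178057^1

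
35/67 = 35/67 = 0.52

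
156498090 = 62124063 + 94374027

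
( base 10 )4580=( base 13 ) 2114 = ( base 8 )10744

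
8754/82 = 106  +  31/41 = 106.76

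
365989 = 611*599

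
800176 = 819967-19791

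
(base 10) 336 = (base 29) bh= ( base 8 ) 520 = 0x150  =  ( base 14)1A0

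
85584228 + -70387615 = 15196613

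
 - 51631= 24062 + - 75693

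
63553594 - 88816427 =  - 25262833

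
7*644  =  4508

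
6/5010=1/835= 0.00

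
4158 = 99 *42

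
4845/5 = 969 = 969.00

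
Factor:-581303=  - 581303^1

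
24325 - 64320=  - 39995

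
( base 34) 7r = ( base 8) 411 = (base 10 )265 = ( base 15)12A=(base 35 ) 7k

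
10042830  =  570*17619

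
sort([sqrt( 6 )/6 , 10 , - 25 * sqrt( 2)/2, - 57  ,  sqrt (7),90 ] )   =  [- 57, - 25*sqrt (2) /2, sqrt( 6) /6,sqrt(7 ),  10,  90 ]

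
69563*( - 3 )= - 208689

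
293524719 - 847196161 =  - 553671442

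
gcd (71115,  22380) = 15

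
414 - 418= - 4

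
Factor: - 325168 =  -2^4 * 20323^1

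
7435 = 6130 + 1305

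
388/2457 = 388/2457 = 0.16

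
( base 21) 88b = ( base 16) E7B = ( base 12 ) 218b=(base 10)3707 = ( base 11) 2870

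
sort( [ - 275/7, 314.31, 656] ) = [ - 275/7,314.31,656]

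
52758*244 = 12872952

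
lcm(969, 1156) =65892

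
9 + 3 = 12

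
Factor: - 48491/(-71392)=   2^ (  -  5) *23^( - 1) * 97^( - 1 )*  48491^1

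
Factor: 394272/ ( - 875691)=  - 43808/97299 = - 2^5 * 3^( - 2)*19^( - 1 )*37^2*569^( - 1)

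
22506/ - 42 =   -  536+1/7 = - 535.86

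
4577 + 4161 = 8738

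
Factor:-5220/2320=- 2^(-2)*3^2 = -9/4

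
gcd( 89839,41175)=1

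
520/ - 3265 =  - 104/653=   - 0.16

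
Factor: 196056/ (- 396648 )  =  -389^1*787^(-1) = -389/787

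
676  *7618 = 5149768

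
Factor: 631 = 631^1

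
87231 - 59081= 28150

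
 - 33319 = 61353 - 94672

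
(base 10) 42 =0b101010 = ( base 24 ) 1I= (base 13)33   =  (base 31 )1B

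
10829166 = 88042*123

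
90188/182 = 495 + 7/13 = 495.54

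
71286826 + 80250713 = 151537539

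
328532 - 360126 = - 31594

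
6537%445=307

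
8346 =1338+7008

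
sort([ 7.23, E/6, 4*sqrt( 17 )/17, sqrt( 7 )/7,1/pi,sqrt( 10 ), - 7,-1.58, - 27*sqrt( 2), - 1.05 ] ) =[ - 27*sqrt (2 ), - 7, - 1.58 , - 1.05, 1/pi, sqrt( 7 ) /7, E/6, 4*sqrt( 17 )/17,sqrt( 10), 7.23 ] 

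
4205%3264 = 941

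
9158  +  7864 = 17022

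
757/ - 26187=-1+25430/26187 = - 0.03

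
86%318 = 86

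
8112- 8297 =  -  185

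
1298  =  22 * 59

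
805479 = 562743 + 242736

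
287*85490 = 24535630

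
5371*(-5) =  - 26855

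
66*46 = 3036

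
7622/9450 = 3811/4725 = 0.81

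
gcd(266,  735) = 7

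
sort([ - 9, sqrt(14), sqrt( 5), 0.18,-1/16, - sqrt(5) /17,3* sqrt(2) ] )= [ - 9,-sqrt(5) /17,-1/16,0.18,  sqrt( 5 ), sqrt(14), 3 *sqrt(2)]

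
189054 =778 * 243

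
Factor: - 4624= - 2^4*17^2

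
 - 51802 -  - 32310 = -19492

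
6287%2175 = 1937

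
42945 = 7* 6135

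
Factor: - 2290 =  - 2^1 * 5^1 * 229^1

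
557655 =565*987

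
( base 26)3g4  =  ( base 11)1926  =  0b100110010000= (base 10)2448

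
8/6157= 8/6157 = 0.00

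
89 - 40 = 49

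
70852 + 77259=148111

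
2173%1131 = 1042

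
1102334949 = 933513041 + 168821908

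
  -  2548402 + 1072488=  -  1475914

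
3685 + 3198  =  6883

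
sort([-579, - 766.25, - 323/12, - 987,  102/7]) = [ - 987, - 766.25,  -  579, - 323/12,102/7]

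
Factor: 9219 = 3^1 * 7^1*439^1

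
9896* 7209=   71340264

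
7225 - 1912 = 5313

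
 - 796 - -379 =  - 417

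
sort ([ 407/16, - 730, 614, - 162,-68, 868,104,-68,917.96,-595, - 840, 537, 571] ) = [ - 840, - 730,  -  595 , - 162, - 68,-68 , 407/16,104,537 , 571,614, 868,917.96] 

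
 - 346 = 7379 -7725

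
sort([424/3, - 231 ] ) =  [- 231,424/3 ] 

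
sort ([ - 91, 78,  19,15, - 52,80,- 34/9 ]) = [ - 91, - 52, - 34/9,15 , 19,78,80 ]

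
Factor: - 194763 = - 3^1 * 64921^1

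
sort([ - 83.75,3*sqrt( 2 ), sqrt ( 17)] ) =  [ - 83.75 , sqrt( 17),3*sqrt( 2)]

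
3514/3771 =3514/3771 =0.93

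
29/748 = 29/748  =  0.04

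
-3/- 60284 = 3/60284 = 0.00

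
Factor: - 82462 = -2^1*41231^1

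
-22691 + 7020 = -15671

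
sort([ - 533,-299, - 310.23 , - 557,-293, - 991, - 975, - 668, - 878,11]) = [ - 991 , - 975, - 878, - 668, - 557, - 533, - 310.23, - 299, - 293, 11 ] 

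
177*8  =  1416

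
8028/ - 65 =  - 124 + 32/65=- 123.51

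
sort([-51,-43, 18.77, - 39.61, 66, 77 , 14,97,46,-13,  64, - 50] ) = [ - 51, - 50, - 43, - 39.61, - 13,  14,18.77,46,64,66, 77, 97] 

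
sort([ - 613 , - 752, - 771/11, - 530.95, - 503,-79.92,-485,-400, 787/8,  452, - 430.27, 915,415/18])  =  [ - 752, - 613, - 530.95, - 503, - 485, - 430.27, - 400,  -  79.92, - 771/11,415/18, 787/8, 452, 915]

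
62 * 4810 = 298220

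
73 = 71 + 2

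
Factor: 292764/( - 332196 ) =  - 787/893  =  - 19^( - 1)*47^( - 1)*787^1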